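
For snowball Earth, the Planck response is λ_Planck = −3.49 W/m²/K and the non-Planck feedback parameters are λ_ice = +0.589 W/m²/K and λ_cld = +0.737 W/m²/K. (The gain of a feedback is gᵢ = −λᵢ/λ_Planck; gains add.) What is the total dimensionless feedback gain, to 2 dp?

Convert to gains: g_ice = 0.589/3.49 = 0.1688; g_cld = 0.737/3.49 = 0.2112.
Total gain g = 0.38.

0.38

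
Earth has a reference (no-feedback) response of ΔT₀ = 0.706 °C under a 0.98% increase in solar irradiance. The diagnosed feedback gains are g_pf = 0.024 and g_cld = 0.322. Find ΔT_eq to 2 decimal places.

Total gain g = 0.024 + 0.322 = 0.346.
Amplification A = 1/(1 − 0.346) = 1.529.
ΔT = 0.706 × 1.529 = 1.08 °C.

1.08 °C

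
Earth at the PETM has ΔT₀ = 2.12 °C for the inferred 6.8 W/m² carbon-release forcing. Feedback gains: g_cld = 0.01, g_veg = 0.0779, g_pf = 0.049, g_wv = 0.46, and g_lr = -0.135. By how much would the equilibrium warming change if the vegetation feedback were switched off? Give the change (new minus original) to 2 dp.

Original: g = 0.4619, ΔT = 2.12/(1−0.4619) = 3.9398 °C.
Without vegetation: g' = 0.384, ΔT' = 2.12/(1−0.384) = 3.4416 °C.
Change = 3.4416 − 3.9398 = -0.50 °C.

-0.50 °C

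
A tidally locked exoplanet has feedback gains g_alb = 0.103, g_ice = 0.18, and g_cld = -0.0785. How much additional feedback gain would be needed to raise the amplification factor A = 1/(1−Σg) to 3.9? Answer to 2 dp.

0.54

Current total gain = 0.2045.
Target gain for A = 3.9: g* = 1 − 1/3.9 = 0.7436.
Additional gain needed = 0.7436 − 0.2045 = 0.54.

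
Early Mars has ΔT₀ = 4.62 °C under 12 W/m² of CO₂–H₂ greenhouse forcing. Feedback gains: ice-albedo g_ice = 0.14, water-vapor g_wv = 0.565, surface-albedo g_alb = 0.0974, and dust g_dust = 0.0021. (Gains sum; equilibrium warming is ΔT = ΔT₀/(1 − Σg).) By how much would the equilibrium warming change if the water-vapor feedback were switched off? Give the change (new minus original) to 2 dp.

-17.56 °C

Original: g = 0.8045, ΔT = 4.62/(1−0.8045) = 23.6317 °C.
Without water-vapor: g' = 0.2395, ΔT' = 4.62/(1−0.2395) = 6.0750 °C.
Change = 6.0750 − 23.6317 = -17.56 °C.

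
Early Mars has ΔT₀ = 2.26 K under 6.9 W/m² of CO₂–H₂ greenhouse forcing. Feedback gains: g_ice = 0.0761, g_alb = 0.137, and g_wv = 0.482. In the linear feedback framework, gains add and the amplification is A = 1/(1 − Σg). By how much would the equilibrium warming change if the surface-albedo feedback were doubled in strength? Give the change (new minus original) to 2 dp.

Original: g = 0.6951, ΔT = 2.26/(1−0.6951) = 7.4123 K.
With doubled surface-albedo: g' = 0.8321, ΔT' = 2.26/(1−0.8321) = 13.4604 K.
Change = 13.4604 − 7.4123 = 6.05 K.

6.05 K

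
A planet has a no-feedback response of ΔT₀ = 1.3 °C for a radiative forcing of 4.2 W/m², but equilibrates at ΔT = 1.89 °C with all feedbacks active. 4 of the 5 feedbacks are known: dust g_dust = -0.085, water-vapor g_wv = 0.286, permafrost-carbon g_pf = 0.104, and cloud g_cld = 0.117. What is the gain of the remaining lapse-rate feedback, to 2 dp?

-0.11

Amplification A = ΔT/ΔT₀ = 1.89/1.3 = 1.454.
Total gain g = 1 − 1/A = 1 − 1/1.454 = 0.3122.
Known gains sum to -0.085 + 0.286 + 0.104 + 0.117 = 0.422.
g_lr = 0.3122 − 0.422 = -0.11.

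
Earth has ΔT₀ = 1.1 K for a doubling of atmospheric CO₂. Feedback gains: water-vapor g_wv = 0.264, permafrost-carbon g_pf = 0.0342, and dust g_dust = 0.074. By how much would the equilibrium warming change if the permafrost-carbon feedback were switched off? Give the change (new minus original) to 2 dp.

Original: g = 0.3722, ΔT = 1.1/(1−0.3722) = 1.7522 K.
Without permafrost-carbon: g' = 0.338, ΔT' = 1.1/(1−0.338) = 1.6616 K.
Change = 1.6616 − 1.7522 = -0.09 K.

-0.09 K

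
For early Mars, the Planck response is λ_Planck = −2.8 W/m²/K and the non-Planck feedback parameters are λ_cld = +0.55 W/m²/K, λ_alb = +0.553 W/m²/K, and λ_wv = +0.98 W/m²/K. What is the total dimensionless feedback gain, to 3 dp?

0.744

Convert to gains: g_cld = 0.55/2.8 = 0.1964; g_alb = 0.553/2.8 = 0.1975; g_wv = 0.98/2.8 = 0.35.
Total gain g = 0.7439.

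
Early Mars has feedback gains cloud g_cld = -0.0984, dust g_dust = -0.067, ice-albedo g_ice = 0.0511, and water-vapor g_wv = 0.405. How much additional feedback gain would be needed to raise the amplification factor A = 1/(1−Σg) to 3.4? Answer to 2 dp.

0.42

Current total gain = 0.2907.
Target gain for A = 3.4: g* = 1 − 1/3.4 = 0.7059.
Additional gain needed = 0.7059 − 0.2907 = 0.42.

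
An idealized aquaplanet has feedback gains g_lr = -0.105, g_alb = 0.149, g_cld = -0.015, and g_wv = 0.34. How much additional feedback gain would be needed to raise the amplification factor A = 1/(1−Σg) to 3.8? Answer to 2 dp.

Current total gain = 0.369.
Target gain for A = 3.8: g* = 1 − 1/3.8 = 0.7368.
Additional gain needed = 0.7368 − 0.369 = 0.37.

0.37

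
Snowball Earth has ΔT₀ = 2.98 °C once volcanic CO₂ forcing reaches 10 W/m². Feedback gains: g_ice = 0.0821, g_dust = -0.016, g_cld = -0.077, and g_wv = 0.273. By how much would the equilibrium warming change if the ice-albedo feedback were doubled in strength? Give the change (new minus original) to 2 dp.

Original: g = 0.2621, ΔT = 2.98/(1−0.2621) = 4.0385 °C.
With doubled ice-albedo: g' = 0.3442, ΔT' = 2.98/(1−0.3442) = 4.5441 °C.
Change = 4.5441 − 4.0385 = 0.51 °C.

0.51 °C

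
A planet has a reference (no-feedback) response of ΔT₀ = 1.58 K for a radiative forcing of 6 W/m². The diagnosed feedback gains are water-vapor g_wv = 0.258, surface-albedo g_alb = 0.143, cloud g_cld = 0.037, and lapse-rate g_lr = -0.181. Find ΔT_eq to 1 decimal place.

Total gain g = 0.258 + 0.143 + 0.037 − 0.181 = 0.257.
Amplification A = 1/(1 − 0.257) = 1.346.
ΔT = 1.58 × 1.346 = 2.1 K.

2.1 K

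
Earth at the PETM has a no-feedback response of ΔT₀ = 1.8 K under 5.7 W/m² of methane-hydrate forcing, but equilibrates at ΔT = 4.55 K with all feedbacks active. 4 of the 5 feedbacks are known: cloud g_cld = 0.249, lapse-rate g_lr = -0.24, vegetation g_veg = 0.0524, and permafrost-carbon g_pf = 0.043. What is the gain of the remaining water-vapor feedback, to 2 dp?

0.50

Amplification A = ΔT/ΔT₀ = 4.55/1.8 = 2.528.
Total gain g = 1 − 1/A = 1 − 1/2.528 = 0.6044.
Known gains sum to 0.249 − 0.24 + 0.0524 + 0.043 = 0.1044.
g_wv = 0.6044 − 0.1044 = 0.50.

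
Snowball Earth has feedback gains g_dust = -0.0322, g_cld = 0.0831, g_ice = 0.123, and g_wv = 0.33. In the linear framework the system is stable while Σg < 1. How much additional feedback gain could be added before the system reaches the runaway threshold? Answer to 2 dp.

0.50

Current total gain = -0.0322 + 0.0831 + 0.123 + 0.33 = 0.5039.
Margin to runaway = 1 − 0.5039 = 0.50.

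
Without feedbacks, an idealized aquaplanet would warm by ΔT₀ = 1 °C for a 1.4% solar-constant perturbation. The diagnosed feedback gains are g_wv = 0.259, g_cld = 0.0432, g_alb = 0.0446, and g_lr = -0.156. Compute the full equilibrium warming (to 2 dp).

1.24 °C

Total gain g = 0.259 + 0.0432 + 0.0446 − 0.156 = 0.1908.
Amplification A = 1/(1 − 0.1908) = 1.236.
ΔT = 1 × 1.236 = 1.24 °C.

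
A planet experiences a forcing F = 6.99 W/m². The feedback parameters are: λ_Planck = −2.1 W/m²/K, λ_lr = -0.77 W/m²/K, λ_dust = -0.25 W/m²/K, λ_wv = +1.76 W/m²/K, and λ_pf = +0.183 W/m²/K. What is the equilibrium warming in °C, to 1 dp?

5.9 °C

Net feedback parameter λ = (−2.1) + (-0.77) + (-0.25) + (+1.76) + (+0.183) = -1.177 W/m²/K.
ΔT = −F/λ = −6.99/(-1.177) = 5.9 °C.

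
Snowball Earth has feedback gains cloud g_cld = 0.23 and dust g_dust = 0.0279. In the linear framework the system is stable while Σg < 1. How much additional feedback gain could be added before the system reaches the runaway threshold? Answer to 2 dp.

0.74

Current total gain = 0.23 + 0.0279 = 0.2579.
Margin to runaway = 1 − 0.2579 = 0.74.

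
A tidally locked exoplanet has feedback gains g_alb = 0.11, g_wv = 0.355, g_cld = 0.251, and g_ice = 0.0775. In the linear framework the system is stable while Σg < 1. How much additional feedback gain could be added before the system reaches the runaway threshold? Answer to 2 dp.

0.21

Current total gain = 0.11 + 0.355 + 0.251 + 0.0775 = 0.7935.
Margin to runaway = 1 − 0.7935 = 0.21.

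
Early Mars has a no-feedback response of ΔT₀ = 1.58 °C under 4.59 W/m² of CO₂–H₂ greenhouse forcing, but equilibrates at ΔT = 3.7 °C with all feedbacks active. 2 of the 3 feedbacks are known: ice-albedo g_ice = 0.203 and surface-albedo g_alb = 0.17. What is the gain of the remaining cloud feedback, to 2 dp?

Amplification A = ΔT/ΔT₀ = 3.7/1.58 = 2.342.
Total gain g = 1 − 1/A = 1 − 1/2.342 = 0.573.
Known gains sum to 0.203 + 0.17 = 0.373.
g_cld = 0.573 − 0.373 = 0.20.

0.20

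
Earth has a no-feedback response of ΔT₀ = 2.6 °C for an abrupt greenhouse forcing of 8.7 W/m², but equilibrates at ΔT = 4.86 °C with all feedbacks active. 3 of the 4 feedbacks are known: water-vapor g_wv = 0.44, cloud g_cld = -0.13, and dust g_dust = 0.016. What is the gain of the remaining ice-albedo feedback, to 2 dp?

0.14

Amplification A = ΔT/ΔT₀ = 4.86/2.6 = 1.869.
Total gain g = 1 − 1/A = 1 − 1/1.869 = 0.465.
Known gains sum to 0.44 − 0.13 + 0.016 = 0.326.
g_ice = 0.465 − 0.326 = 0.14.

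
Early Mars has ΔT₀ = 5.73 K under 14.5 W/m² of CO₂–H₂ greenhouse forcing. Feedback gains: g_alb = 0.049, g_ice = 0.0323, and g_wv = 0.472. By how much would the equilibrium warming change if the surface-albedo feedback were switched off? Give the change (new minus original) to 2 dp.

-1.27 K

Original: g = 0.5533, ΔT = 5.73/(1−0.5533) = 12.8274 K.
Without surface-albedo: g' = 0.5043, ΔT' = 5.73/(1−0.5043) = 11.5594 K.
Change = 11.5594 − 12.8274 = -1.27 K.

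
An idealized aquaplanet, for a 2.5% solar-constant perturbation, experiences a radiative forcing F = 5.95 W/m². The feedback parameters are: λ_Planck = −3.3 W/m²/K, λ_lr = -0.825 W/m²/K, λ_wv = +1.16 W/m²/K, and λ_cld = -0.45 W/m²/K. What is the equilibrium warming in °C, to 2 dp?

Net feedback parameter λ = (−3.3) + (-0.825) + (+1.16) + (-0.45) = -3.415 W/m²/K.
ΔT = −F/λ = −5.95/(-3.415) = 1.74 °C.

1.74 °C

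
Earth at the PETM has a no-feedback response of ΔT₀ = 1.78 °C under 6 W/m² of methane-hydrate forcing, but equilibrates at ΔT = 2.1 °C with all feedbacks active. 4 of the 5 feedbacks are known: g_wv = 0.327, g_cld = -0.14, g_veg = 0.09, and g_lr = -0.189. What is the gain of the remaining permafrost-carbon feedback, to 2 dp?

0.06

Amplification A = ΔT/ΔT₀ = 2.1/1.78 = 1.18.
Total gain g = 1 − 1/A = 1 − 1/1.18 = 0.1525.
Known gains sum to 0.327 − 0.14 + 0.09 − 0.189 = 0.088.
g_pf = 0.1525 − 0.088 = 0.06.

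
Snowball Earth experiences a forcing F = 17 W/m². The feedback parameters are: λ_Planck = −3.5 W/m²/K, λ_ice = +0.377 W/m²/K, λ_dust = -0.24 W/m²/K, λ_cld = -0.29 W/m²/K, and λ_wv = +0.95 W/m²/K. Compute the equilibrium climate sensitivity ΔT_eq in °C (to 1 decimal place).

Net feedback parameter λ = (−3.5) + (+0.377) + (-0.24) + (-0.29) + (+0.95) = -2.703 W/m²/K.
ΔT = −F/λ = −17/(-2.703) = 6.3 °C.

6.3 °C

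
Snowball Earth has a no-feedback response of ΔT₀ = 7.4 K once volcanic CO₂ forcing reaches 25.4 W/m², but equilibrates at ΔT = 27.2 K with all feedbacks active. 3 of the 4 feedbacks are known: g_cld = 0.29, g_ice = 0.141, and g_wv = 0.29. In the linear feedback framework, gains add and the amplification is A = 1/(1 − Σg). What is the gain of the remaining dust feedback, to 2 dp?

0.01

Amplification A = ΔT/ΔT₀ = 27.2/7.4 = 3.676.
Total gain g = 1 − 1/A = 1 − 1/3.676 = 0.728.
Known gains sum to 0.29 + 0.141 + 0.29 = 0.721.
g_dust = 0.728 − 0.721 = 0.01.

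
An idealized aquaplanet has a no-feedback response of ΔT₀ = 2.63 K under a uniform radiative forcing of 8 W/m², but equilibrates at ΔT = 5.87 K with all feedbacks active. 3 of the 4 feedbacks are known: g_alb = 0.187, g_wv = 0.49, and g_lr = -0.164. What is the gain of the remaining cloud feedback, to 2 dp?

0.04

Amplification A = ΔT/ΔT₀ = 5.87/2.63 = 2.232.
Total gain g = 1 − 1/A = 1 − 1/2.232 = 0.552.
Known gains sum to 0.187 + 0.49 − 0.164 = 0.513.
g_cld = 0.552 − 0.513 = 0.04.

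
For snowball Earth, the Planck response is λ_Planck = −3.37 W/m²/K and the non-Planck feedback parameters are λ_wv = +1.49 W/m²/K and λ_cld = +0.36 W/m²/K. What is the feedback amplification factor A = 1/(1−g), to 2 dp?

2.22

Convert to gains: g_wv = 1.49/3.37 = 0.4421; g_cld = 0.36/3.37 = 0.1068.
Total gain g = 0.5489.
A = 1/(1 − 0.5489) = 2.22.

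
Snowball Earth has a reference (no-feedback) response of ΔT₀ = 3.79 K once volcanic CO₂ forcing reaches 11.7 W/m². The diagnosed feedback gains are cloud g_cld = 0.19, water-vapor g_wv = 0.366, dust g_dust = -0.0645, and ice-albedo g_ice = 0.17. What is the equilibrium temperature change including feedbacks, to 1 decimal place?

11.2 K

Total gain g = 0.19 + 0.366 − 0.0645 + 0.17 = 0.6615.
Amplification A = 1/(1 − 0.6615) = 2.954.
ΔT = 3.79 × 2.954 = 11.2 K.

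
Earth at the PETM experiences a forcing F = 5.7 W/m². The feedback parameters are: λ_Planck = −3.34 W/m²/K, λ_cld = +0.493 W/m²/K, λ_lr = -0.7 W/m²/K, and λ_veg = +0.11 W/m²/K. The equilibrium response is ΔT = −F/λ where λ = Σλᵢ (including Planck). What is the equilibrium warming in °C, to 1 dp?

Net feedback parameter λ = (−3.34) + (+0.493) + (-0.7) + (+0.11) = -3.437 W/m²/K.
ΔT = −F/λ = −5.7/(-3.437) = 1.7 °C.

1.7 °C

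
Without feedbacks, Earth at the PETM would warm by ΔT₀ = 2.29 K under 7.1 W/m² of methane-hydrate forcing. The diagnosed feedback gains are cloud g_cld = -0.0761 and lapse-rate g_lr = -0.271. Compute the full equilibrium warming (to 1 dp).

Total gain g = -0.0761 − 0.271 = -0.3471.
Amplification A = 1/(1 + 0.3471) = 0.7423.
ΔT = 2.29 × 0.7423 = 1.7 K.

1.7 K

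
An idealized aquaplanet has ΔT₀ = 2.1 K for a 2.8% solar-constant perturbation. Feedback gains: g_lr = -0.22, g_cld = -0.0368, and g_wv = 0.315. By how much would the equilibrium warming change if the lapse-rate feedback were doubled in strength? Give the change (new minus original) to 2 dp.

-0.42 K

Original: g = 0.0582, ΔT = 2.1/(1−0.0582) = 2.2298 K.
With doubled lapse-rate: g' = -0.1618, ΔT' = 2.1/(1+0.1618) = 1.8075 K.
Change = 1.8075 − 2.2298 = -0.42 K.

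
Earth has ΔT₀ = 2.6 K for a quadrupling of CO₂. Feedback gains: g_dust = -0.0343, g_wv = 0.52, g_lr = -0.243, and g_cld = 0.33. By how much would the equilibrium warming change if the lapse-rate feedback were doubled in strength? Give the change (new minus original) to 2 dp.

Original: g = 0.5727, ΔT = 2.6/(1−0.5727) = 6.0847 K.
With doubled lapse-rate: g' = 0.3297, ΔT' = 2.6/(1−0.3297) = 3.8789 K.
Change = 3.8789 − 6.0847 = -2.21 K.

-2.21 K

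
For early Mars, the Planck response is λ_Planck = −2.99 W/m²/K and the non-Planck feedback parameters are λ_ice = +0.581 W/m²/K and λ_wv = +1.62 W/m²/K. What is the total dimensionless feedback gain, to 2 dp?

Convert to gains: g_ice = 0.581/2.99 = 0.1943; g_wv = 1.62/2.99 = 0.5418.
Total gain g = 0.7361.

0.74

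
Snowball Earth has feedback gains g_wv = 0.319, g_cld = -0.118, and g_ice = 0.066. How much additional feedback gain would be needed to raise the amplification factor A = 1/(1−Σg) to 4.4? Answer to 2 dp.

Current total gain = 0.267.
Target gain for A = 4.4: g* = 1 − 1/4.4 = 0.7727.
Additional gain needed = 0.7727 − 0.267 = 0.51.

0.51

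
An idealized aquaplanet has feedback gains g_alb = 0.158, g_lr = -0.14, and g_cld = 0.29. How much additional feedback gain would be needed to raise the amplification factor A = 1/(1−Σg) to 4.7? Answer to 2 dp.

0.48

Current total gain = 0.308.
Target gain for A = 4.7: g* = 1 − 1/4.7 = 0.7872.
Additional gain needed = 0.7872 − 0.308 = 0.48.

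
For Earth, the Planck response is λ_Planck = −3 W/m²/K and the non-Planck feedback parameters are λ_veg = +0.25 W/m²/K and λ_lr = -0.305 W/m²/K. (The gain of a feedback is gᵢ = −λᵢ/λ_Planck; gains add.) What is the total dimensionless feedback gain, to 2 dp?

Convert to gains: g_veg = 0.25/3 = 0.08333; g_lr = -0.305/3 = -0.1017.
Total gain g = -0.01837.

-0.02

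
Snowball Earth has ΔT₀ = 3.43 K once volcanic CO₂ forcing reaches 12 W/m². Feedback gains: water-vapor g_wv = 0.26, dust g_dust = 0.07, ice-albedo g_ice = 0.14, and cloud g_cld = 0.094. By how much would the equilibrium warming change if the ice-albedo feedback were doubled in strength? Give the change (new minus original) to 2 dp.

3.72 K

Original: g = 0.564, ΔT = 3.43/(1−0.564) = 7.8670 K.
With doubled ice-albedo: g' = 0.704, ΔT' = 3.43/(1−0.704) = 11.5878 K.
Change = 11.5878 − 7.8670 = 3.72 K.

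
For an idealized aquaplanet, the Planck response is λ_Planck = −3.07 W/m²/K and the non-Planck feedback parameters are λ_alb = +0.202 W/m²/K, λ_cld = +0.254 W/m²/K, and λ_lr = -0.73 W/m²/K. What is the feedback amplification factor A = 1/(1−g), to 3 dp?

Convert to gains: g_alb = 0.202/3.07 = 0.0658; g_cld = 0.254/3.07 = 0.08274; g_lr = -0.73/3.07 = -0.2378.
Total gain g = -0.08926.
A = 1/(1 + 0.08926) = 0.918.

0.918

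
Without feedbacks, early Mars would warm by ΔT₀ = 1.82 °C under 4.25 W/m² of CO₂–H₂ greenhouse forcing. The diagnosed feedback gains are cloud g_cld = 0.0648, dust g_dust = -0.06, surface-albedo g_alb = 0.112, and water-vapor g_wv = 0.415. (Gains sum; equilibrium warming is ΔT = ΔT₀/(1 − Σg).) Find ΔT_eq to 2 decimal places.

Total gain g = 0.0648 − 0.06 + 0.112 + 0.415 = 0.5318.
Amplification A = 1/(1 − 0.5318) = 2.136.
ΔT = 1.82 × 2.136 = 3.89 °C.

3.89 °C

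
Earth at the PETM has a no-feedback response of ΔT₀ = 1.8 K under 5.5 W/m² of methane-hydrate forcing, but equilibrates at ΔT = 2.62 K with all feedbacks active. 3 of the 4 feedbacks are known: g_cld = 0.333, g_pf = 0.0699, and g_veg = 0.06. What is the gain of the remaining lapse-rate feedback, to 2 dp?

Amplification A = ΔT/ΔT₀ = 2.62/1.8 = 1.456.
Total gain g = 1 − 1/A = 1 − 1/1.456 = 0.3132.
Known gains sum to 0.333 + 0.0699 + 0.06 = 0.4629.
g_lr = 0.3132 − 0.4629 = -0.15.

-0.15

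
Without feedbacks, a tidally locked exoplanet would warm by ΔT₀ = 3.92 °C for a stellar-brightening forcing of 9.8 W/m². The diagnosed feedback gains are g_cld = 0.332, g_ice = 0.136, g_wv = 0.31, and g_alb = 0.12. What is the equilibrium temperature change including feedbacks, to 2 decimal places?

Total gain g = 0.332 + 0.136 + 0.31 + 0.12 = 0.898.
Amplification A = 1/(1 − 0.898) = 9.804.
ΔT = 3.92 × 9.804 = 38.43 °C.

38.43 °C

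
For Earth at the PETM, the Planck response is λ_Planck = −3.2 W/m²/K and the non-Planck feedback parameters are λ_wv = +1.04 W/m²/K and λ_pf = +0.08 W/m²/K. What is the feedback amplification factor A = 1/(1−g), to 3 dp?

Convert to gains: g_wv = 1.04/3.2 = 0.325; g_pf = 0.08/3.2 = 0.025.
Total gain g = 0.35.
A = 1/(1 − 0.35) = 1.538.

1.538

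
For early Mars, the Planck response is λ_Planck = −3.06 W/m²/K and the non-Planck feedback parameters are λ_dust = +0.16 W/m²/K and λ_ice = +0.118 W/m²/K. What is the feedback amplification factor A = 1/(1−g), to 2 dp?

1.10

Convert to gains: g_dust = 0.16/3.06 = 0.05229; g_ice = 0.118/3.06 = 0.03856.
Total gain g = 0.09085.
A = 1/(1 − 0.09085) = 1.10.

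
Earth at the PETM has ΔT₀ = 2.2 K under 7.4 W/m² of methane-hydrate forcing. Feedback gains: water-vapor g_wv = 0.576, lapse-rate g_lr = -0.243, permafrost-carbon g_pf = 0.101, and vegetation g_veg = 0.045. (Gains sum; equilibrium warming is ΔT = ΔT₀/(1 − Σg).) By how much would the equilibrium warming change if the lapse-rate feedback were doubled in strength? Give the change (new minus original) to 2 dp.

Original: g = 0.479, ΔT = 2.2/(1−0.479) = 4.2226 K.
With doubled lapse-rate: g' = 0.236, ΔT' = 2.2/(1−0.236) = 2.8796 K.
Change = 2.8796 − 4.2226 = -1.34 K.

-1.34 K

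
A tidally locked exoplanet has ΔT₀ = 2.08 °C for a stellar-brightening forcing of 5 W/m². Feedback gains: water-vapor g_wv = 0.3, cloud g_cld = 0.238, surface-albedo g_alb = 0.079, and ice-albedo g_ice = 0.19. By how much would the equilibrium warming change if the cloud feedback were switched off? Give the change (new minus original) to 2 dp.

Original: g = 0.807, ΔT = 2.08/(1−0.807) = 10.7772 °C.
Without cloud: g' = 0.569, ΔT' = 2.08/(1−0.569) = 4.8260 °C.
Change = 4.8260 − 10.7772 = -5.95 °C.

-5.95 °C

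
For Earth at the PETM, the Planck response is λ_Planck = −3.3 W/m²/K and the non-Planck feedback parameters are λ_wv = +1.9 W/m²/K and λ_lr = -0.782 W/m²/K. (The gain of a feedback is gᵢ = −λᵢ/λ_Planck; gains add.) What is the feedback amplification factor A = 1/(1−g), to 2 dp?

Convert to gains: g_wv = 1.9/3.3 = 0.5758; g_lr = -0.782/3.3 = -0.237.
Total gain g = 0.3388.
A = 1/(1 − 0.3388) = 1.51.

1.51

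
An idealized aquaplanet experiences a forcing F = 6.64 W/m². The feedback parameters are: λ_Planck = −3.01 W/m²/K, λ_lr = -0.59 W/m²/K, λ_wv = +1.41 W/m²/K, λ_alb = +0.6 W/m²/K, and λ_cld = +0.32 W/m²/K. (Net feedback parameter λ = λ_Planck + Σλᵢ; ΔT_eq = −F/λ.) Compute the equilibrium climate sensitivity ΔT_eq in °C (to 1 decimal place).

Net feedback parameter λ = (−3.01) + (-0.59) + (+1.41) + (+0.6) + (+0.32) = -1.27 W/m²/K.
ΔT = −F/λ = −6.64/(-1.27) = 5.2 °C.

5.2 °C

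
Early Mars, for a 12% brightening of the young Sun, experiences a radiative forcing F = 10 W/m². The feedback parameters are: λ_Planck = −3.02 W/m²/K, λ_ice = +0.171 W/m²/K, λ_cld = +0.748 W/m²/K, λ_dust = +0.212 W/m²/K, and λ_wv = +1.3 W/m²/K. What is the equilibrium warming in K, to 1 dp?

17.0 K

Net feedback parameter λ = (−3.02) + (+0.171) + (+0.748) + (+0.212) + (+1.3) = -0.589 W/m²/K.
ΔT = −F/λ = −10/(-0.589) = 17.0 K.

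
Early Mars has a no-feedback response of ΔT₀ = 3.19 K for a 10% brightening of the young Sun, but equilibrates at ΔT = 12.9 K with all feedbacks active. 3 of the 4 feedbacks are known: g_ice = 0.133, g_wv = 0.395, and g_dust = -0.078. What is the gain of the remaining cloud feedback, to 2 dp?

0.30

Amplification A = ΔT/ΔT₀ = 12.9/3.19 = 4.044.
Total gain g = 1 − 1/A = 1 − 1/4.044 = 0.7527.
Known gains sum to 0.133 + 0.395 − 0.078 = 0.45.
g_cld = 0.7527 − 0.45 = 0.30.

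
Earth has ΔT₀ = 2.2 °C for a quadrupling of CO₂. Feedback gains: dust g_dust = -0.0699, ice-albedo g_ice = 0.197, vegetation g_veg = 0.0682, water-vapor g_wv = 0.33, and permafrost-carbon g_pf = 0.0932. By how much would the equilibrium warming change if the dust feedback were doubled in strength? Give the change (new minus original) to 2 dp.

-0.89 °C

Original: g = 0.6185, ΔT = 2.2/(1−0.6185) = 5.7667 °C.
With doubled dust: g' = 0.5486, ΔT' = 2.2/(1−0.5486) = 4.8737 °C.
Change = 4.8737 − 5.7667 = -0.89 °C.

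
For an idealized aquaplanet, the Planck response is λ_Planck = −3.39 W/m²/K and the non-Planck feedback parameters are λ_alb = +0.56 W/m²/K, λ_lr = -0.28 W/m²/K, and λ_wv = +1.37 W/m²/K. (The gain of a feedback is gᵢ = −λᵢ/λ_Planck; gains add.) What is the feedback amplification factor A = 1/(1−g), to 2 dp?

Convert to gains: g_alb = 0.56/3.39 = 0.1652; g_lr = -0.28/3.39 = -0.0826; g_wv = 1.37/3.39 = 0.4041.
Total gain g = 0.4867.
A = 1/(1 − 0.4867) = 1.95.

1.95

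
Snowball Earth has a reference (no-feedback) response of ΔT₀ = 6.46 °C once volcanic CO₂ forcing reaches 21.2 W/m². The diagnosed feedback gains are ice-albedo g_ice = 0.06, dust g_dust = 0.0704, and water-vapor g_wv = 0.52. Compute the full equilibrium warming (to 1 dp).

18.5 °C

Total gain g = 0.06 + 0.0704 + 0.52 = 0.6504.
Amplification A = 1/(1 − 0.6504) = 2.86.
ΔT = 6.46 × 2.86 = 18.5 °C.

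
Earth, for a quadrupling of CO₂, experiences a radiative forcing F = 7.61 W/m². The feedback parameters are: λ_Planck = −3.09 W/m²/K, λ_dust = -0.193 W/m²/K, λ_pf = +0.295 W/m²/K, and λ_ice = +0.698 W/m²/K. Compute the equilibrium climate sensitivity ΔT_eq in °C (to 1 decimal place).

3.3 °C

Net feedback parameter λ = (−3.09) + (-0.193) + (+0.295) + (+0.698) = -2.29 W/m²/K.
ΔT = −F/λ = −7.61/(-2.29) = 3.3 °C.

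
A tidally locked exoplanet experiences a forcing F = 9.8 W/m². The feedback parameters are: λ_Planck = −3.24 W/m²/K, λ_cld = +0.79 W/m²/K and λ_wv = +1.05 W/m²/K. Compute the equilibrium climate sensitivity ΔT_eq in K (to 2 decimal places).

Net feedback parameter λ = (−3.24) + (+0.79) + (+1.05) = -1.4 W/m²/K.
ΔT = −F/λ = −9.8/(-1.4) = 7.00 K.

7.00 K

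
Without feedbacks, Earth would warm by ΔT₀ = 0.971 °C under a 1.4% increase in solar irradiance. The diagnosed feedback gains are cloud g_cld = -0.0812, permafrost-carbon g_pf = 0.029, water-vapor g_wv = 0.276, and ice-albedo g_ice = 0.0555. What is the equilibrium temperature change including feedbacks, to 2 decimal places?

1.35 °C

Total gain g = -0.0812 + 0.029 + 0.276 + 0.0555 = 0.2793.
Amplification A = 1/(1 − 0.2793) = 1.388.
ΔT = 0.971 × 1.388 = 1.35 °C.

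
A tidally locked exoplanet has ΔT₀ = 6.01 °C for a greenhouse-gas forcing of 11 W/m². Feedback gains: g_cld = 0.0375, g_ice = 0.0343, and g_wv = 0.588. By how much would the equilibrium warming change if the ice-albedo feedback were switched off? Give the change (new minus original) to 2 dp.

Original: g = 0.6598, ΔT = 6.01/(1−0.6598) = 17.6661 °C.
Without ice-albedo: g' = 0.6255, ΔT' = 6.01/(1−0.6255) = 16.0481 °C.
Change = 16.0481 − 17.6661 = -1.62 °C.

-1.62 °C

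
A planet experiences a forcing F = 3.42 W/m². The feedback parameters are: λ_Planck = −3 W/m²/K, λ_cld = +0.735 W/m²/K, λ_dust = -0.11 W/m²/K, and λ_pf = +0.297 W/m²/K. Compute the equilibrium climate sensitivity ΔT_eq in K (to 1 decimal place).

Net feedback parameter λ = (−3) + (+0.735) + (-0.11) + (+0.297) = -2.078 W/m²/K.
ΔT = −F/λ = −3.42/(-2.078) = 1.6 K.

1.6 K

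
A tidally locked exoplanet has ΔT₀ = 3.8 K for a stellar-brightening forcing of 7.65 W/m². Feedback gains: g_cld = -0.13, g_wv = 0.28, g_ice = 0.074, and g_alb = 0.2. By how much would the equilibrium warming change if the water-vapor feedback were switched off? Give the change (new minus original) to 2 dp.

-2.16 K

Original: g = 0.424, ΔT = 3.8/(1−0.424) = 6.5972 K.
Without water-vapor: g' = 0.144, ΔT' = 3.8/(1−0.144) = 4.4393 K.
Change = 4.4393 − 6.5972 = -2.16 K.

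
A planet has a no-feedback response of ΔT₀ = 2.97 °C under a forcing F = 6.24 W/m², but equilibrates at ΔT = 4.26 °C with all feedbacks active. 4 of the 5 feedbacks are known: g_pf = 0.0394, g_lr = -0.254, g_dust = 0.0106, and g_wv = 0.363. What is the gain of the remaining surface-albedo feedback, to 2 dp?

Amplification A = ΔT/ΔT₀ = 4.26/2.97 = 1.434.
Total gain g = 1 − 1/A = 1 − 1/1.434 = 0.3026.
Known gains sum to 0.0394 − 0.254 + 0.0106 + 0.363 = 0.159.
g_alb = 0.3026 − 0.159 = 0.14.

0.14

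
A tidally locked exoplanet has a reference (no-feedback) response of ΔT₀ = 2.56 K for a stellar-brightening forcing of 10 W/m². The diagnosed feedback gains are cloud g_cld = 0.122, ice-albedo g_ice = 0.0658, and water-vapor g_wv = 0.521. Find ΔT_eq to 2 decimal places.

Total gain g = 0.122 + 0.0658 + 0.521 = 0.7088.
Amplification A = 1/(1 − 0.7088) = 3.434.
ΔT = 2.56 × 3.434 = 8.79 K.

8.79 K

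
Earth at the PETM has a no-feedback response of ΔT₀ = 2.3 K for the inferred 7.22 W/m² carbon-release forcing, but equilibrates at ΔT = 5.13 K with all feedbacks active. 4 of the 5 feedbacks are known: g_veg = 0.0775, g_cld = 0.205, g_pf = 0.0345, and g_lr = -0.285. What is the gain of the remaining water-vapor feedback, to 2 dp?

0.52

Amplification A = ΔT/ΔT₀ = 5.13/2.3 = 2.23.
Total gain g = 1 − 1/A = 1 − 1/2.23 = 0.5516.
Known gains sum to 0.0775 + 0.205 + 0.0345 − 0.285 = 0.032.
g_wv = 0.5516 − 0.032 = 0.52.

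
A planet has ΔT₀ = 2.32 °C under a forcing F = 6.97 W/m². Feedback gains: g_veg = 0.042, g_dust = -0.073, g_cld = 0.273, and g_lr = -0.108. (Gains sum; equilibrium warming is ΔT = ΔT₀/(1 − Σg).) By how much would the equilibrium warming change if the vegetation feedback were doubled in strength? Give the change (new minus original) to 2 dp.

Original: g = 0.134, ΔT = 2.32/(1−0.134) = 2.6790 °C.
With doubled vegetation: g' = 0.176, ΔT' = 2.32/(1−0.176) = 2.8155 °C.
Change = 2.8155 − 2.6790 = 0.14 °C.

0.14 °C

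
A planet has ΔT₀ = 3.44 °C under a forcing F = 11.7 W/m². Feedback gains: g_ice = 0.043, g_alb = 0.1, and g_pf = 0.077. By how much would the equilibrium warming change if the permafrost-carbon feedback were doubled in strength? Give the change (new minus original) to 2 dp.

0.48 °C

Original: g = 0.22, ΔT = 3.44/(1−0.22) = 4.4103 °C.
With doubled permafrost-carbon: g' = 0.297, ΔT' = 3.44/(1−0.297) = 4.8933 °C.
Change = 4.8933 − 4.4103 = 0.48 °C.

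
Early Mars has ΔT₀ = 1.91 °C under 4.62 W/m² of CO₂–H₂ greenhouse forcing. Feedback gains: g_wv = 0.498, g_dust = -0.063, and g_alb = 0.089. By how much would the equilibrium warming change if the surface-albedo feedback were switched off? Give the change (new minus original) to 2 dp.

Original: g = 0.524, ΔT = 1.91/(1−0.524) = 4.0126 °C.
Without surface-albedo: g' = 0.435, ΔT' = 1.91/(1−0.435) = 3.3805 °C.
Change = 3.3805 − 4.0126 = -0.63 °C.

-0.63 °C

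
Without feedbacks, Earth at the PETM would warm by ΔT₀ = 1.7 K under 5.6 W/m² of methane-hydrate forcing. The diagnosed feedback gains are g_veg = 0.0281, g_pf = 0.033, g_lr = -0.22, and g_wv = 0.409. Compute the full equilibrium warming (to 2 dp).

2.27 K

Total gain g = 0.0281 + 0.033 − 0.22 + 0.409 = 0.2501.
Amplification A = 1/(1 − 0.2501) = 1.334.
ΔT = 1.7 × 1.334 = 2.27 K.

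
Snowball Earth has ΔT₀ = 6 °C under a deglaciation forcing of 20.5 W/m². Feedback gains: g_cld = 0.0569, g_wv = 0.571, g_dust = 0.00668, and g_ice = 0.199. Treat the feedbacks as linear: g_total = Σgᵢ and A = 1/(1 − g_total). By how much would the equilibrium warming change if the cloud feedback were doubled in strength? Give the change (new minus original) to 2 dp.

Original: g = 0.83358, ΔT = 6/(1−0.83358) = 36.0534 °C.
With doubled cloud: g' = 0.89048, ΔT' = 6/(1−0.89048) = 54.7845 °C.
Change = 54.7845 − 36.0534 = 18.73 °C.

18.73 °C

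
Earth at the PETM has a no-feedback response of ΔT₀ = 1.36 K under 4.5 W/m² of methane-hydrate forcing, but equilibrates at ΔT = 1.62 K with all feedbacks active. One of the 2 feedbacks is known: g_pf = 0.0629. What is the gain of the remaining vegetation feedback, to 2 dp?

Amplification A = ΔT/ΔT₀ = 1.62/1.36 = 1.191.
Total gain g = 1 − 1/A = 1 − 1/1.191 = 0.1604.
The known gain is 0.0629.
g_veg = 0.1604 − 0.0629 = 0.10.

0.10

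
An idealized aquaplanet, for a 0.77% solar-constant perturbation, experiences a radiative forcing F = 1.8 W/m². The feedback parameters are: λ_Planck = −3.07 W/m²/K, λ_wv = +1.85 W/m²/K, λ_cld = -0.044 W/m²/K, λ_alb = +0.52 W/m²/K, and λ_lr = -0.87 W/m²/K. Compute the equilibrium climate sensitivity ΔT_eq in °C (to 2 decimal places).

1.12 °C

Net feedback parameter λ = (−3.07) + (+1.85) + (-0.044) + (+0.52) + (-0.87) = -1.614 W/m²/K.
ΔT = −F/λ = −1.8/(-1.614) = 1.12 °C.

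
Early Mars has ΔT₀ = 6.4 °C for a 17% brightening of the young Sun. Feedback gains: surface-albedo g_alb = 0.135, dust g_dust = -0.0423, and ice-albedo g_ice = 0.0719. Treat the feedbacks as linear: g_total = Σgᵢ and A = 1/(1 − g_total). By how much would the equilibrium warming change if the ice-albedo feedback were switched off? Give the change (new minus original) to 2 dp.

-0.61 °C

Original: g = 0.1646, ΔT = 6.4/(1−0.1646) = 7.6610 °C.
Without ice-albedo: g' = 0.0927, ΔT' = 6.4/(1−0.0927) = 7.0539 °C.
Change = 7.0539 − 7.6610 = -0.61 °C.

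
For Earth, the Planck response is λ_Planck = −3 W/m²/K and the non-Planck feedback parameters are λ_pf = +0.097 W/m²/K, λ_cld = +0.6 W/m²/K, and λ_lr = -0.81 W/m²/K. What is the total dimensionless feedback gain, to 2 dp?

-0.04

Convert to gains: g_pf = 0.097/3 = 0.03233; g_cld = 0.6/3 = 0.2; g_lr = -0.81/3 = -0.27.
Total gain g = -0.03767.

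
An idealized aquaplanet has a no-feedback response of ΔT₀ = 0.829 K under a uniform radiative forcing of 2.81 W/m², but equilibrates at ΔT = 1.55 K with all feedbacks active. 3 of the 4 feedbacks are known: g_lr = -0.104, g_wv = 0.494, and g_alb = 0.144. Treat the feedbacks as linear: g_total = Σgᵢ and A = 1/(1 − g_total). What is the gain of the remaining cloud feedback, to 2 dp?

Amplification A = ΔT/ΔT₀ = 1.55/0.829 = 1.87.
Total gain g = 1 − 1/A = 1 − 1/1.87 = 0.4652.
Known gains sum to -0.104 + 0.494 + 0.144 = 0.534.
g_cld = 0.4652 − 0.534 = -0.07.

-0.07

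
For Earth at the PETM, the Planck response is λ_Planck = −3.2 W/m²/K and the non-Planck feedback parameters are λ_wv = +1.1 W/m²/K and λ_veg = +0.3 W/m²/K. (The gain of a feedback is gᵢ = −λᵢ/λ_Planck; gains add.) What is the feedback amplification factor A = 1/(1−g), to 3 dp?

1.778

Convert to gains: g_wv = 1.1/3.2 = 0.3438; g_veg = 0.3/3.2 = 0.09375.
Total gain g = 0.43755.
A = 1/(1 − 0.43755) = 1.778.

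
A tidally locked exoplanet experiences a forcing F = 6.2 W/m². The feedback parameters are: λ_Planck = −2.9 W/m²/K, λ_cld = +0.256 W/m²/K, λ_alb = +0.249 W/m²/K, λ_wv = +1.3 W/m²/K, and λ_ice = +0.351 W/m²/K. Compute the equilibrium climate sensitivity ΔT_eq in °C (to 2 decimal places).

8.33 °C

Net feedback parameter λ = (−2.9) + (+0.256) + (+0.249) + (+1.3) + (+0.351) = -0.744 W/m²/K.
ΔT = −F/λ = −6.2/(-0.744) = 8.33 °C.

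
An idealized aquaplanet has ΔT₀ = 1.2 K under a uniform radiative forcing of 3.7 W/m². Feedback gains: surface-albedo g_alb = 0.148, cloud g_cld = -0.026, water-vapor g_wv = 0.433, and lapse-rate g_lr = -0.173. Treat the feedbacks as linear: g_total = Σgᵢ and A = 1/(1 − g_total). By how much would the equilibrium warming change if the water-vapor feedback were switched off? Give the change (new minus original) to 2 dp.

-0.80 K

Original: g = 0.382, ΔT = 1.2/(1−0.382) = 1.9417 K.
Without water-vapor: g' = -0.051, ΔT' = 1.2/(1+0.051) = 1.1418 K.
Change = 1.1418 − 1.9417 = -0.80 K.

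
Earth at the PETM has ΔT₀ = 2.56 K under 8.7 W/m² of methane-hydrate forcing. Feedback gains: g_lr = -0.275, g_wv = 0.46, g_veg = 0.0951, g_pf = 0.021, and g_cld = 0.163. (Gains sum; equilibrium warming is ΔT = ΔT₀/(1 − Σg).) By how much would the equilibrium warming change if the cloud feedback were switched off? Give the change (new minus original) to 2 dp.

Original: g = 0.4641, ΔT = 2.56/(1−0.4641) = 4.7770 K.
Without cloud: g' = 0.3011, ΔT' = 2.56/(1−0.3011) = 3.6629 K.
Change = 3.6629 − 4.7770 = -1.11 K.

-1.11 K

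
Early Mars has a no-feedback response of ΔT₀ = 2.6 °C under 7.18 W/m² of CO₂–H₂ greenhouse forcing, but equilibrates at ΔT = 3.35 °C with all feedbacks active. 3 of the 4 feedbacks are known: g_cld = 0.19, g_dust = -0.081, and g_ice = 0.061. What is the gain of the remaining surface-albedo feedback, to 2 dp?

Amplification A = ΔT/ΔT₀ = 3.35/2.6 = 1.288.
Total gain g = 1 − 1/A = 1 − 1/1.288 = 0.2236.
Known gains sum to 0.19 − 0.081 + 0.061 = 0.17.
g_alb = 0.2236 − 0.17 = 0.05.

0.05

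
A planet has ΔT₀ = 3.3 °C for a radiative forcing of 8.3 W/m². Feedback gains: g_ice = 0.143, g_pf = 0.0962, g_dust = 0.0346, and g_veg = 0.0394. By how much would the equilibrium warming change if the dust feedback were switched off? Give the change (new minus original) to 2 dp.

Original: g = 0.3132, ΔT = 3.3/(1−0.3132) = 4.8049 °C.
Without dust: g' = 0.2786, ΔT' = 3.3/(1−0.2786) = 4.5744 °C.
Change = 4.5744 − 4.8049 = -0.23 °C.

-0.23 °C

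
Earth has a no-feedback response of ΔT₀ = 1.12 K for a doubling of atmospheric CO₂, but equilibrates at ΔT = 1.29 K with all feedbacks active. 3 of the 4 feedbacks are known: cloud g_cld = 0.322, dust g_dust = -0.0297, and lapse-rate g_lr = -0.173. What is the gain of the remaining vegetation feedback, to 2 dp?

Amplification A = ΔT/ΔT₀ = 1.29/1.12 = 1.152.
Total gain g = 1 − 1/A = 1 − 1/1.152 = 0.1319.
Known gains sum to 0.322 − 0.0297 − 0.173 = 0.1193.
g_veg = 0.1319 − 0.1193 = 0.01.

0.01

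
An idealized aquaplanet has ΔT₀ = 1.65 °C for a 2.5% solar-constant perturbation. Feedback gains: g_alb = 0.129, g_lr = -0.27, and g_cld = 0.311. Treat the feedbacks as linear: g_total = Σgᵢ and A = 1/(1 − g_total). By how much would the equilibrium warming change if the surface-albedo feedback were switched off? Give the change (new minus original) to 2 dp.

Original: g = 0.17, ΔT = 1.65/(1−0.17) = 1.9880 °C.
Without surface-albedo: g' = 0.041, ΔT' = 1.65/(1−0.041) = 1.7205 °C.
Change = 1.7205 − 1.9880 = -0.27 °C.

-0.27 °C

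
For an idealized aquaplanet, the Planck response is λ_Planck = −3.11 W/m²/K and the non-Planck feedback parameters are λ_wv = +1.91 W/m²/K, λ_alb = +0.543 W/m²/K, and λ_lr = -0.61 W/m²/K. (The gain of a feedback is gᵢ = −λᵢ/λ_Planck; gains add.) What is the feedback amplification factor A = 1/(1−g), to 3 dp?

Convert to gains: g_wv = 1.91/3.11 = 0.6141; g_alb = 0.543/3.11 = 0.1746; g_lr = -0.61/3.11 = -0.1961.
Total gain g = 0.5926.
A = 1/(1 − 0.5926) = 2.455.

2.455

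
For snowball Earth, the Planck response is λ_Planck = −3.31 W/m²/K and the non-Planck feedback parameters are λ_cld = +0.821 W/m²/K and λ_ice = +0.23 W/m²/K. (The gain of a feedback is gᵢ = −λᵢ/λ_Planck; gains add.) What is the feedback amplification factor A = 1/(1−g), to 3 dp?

Convert to gains: g_cld = 0.821/3.31 = 0.248; g_ice = 0.23/3.31 = 0.06949.
Total gain g = 0.31749.
A = 1/(1 − 0.31749) = 1.465.

1.465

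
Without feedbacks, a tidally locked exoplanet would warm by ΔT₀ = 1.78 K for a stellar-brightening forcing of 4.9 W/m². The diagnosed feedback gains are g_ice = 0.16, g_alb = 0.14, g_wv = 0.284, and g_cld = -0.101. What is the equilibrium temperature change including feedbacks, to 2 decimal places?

3.44 K

Total gain g = 0.16 + 0.14 + 0.284 − 0.101 = 0.483.
Amplification A = 1/(1 − 0.483) = 1.934.
ΔT = 1.78 × 1.934 = 3.44 K.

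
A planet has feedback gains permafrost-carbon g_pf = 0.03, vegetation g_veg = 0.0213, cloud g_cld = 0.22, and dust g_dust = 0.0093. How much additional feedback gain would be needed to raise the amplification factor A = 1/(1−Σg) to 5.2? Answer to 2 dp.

0.53

Current total gain = 0.2806.
Target gain for A = 5.2: g* = 1 − 1/5.2 = 0.8077.
Additional gain needed = 0.8077 − 0.2806 = 0.53.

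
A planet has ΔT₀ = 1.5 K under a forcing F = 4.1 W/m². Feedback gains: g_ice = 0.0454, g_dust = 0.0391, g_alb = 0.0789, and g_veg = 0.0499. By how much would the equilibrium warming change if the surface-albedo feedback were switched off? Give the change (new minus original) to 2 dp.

-0.17 K

Original: g = 0.2133, ΔT = 1.5/(1−0.2133) = 1.9067 K.
Without surface-albedo: g' = 0.1344, ΔT' = 1.5/(1−0.1344) = 1.7329 K.
Change = 1.7329 − 1.9067 = -0.17 K.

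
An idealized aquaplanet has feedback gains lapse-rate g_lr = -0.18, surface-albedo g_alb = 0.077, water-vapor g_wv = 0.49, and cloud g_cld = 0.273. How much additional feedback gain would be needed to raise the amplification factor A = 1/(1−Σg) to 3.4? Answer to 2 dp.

0.05

Current total gain = 0.66.
Target gain for A = 3.4: g* = 1 − 1/3.4 = 0.7059.
Additional gain needed = 0.7059 − 0.66 = 0.05.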